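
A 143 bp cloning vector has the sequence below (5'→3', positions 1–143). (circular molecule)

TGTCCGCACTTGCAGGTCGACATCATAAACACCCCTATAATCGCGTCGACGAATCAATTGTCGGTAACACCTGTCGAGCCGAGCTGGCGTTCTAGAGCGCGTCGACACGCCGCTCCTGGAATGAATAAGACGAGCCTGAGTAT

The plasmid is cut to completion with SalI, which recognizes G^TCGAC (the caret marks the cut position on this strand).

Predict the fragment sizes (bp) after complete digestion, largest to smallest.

58, 56, 29 bp

SalI sites (GTCGAC) start at positions 16, 45, 101.
SalI cuts after the first base of each site, so after positions 16, 45, 101.
Circular molecule, 3 cuts → 3 fragments:
  17–45 → 29 bp
  46–101 → 56 bp
  102–143 then 1–16 → 42 + 16 = 58 bp
Sorted largest to smallest: 58, 56, 29 bp.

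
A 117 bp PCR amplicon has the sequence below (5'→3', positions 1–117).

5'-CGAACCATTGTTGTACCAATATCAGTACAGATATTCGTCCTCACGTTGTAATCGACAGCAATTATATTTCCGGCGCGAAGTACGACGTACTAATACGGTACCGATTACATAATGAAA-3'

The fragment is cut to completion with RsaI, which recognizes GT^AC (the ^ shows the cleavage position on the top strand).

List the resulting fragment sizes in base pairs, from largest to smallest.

RsaI sites (GTAC) start at positions 13, 25, 80, 87, 98.
RsaI cuts after base 2 of each site, so after positions 14, 26, 81, 88, 99.
Linear molecule, 5 cuts → 6 fragments:
  1–14 → 14 bp
  15–26 → 12 bp
  27–81 → 55 bp
  82–88 → 7 bp
  89–99 → 11 bp
  100–117 → 18 bp
Sorted largest to smallest: 55, 18, 14, 12, 11, 7 bp.

55, 18, 14, 12, 11, 7 bp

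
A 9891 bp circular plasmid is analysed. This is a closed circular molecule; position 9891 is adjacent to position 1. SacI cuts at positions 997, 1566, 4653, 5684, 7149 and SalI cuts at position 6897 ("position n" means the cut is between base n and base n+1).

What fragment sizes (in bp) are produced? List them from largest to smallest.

Combined cut positions (sorted): 997, 1566, 4653, 5684, 6897, 7149.
Circular molecule, 6 cuts → 6 fragments:
  1566 − 997 = 569 bp
  4653 − 1566 = 3087 bp
  5684 − 4653 = 1031 bp
  6897 − 5684 = 1213 bp
  7149 − 6897 = 252 bp
  wrap: 9891 − 7149 + 997 = 3739 bp
Sorted largest to smallest: 3739, 3087, 1213, 1031, 569, 252 bp.

3739, 3087, 1213, 1031, 569, 252 bp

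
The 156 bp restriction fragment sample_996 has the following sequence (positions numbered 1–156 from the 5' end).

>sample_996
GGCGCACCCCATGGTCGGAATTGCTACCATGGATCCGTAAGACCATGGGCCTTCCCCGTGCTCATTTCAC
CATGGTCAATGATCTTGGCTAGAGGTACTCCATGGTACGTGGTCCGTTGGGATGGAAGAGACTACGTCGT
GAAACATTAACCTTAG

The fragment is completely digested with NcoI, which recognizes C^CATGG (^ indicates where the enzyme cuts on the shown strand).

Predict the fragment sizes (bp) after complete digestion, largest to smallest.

56, 30, 27, 18, 16, 9 bp

NcoI sites (CCATGG) start at positions 9, 27, 43, 70, 100.
NcoI cuts after the first base of each site, so after positions 9, 27, 43, 70, 100.
Linear molecule, 5 cuts → 6 fragments:
  1–9 → 9 bp
  10–27 → 18 bp
  28–43 → 16 bp
  44–70 → 27 bp
  71–100 → 30 bp
  101–156 → 56 bp
Sorted largest to smallest: 56, 30, 27, 18, 16, 9 bp.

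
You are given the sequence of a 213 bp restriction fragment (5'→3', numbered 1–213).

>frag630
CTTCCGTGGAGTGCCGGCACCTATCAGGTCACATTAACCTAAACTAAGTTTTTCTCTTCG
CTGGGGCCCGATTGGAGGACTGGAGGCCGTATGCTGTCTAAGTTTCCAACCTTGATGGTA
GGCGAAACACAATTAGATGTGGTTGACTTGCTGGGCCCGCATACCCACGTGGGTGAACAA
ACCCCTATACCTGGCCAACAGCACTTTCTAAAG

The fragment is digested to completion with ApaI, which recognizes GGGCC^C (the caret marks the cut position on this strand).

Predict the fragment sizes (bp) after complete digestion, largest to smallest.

ApaI sites (GGGCCC) start at positions 64, 153.
ApaI cuts after base 5 of each site (before the last base), so after positions 68, 157.
Linear molecule, 2 cuts → 3 fragments:
  1–68 → 68 bp
  69–157 → 89 bp
  158–213 → 56 bp
Sorted largest to smallest: 89, 68, 56 bp.

89, 68, 56 bp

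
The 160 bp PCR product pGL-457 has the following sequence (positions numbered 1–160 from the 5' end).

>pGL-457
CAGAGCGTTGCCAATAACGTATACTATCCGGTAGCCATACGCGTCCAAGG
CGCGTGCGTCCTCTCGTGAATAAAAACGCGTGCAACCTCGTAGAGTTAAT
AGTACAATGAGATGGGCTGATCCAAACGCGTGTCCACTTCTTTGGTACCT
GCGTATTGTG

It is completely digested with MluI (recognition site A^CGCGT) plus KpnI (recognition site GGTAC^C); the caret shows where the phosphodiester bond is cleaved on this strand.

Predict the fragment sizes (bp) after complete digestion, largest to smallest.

50, 39, 37, 22, 12 bp

MluI sites (ACGCGT) start at positions 39, 76, 126.
MluI cuts after the first base of each site, so after positions 39, 76, 126.
The KpnI site (GGTACC) starts at position 144.
KpnI cuts after base 5 of each site (before the last base), so after position 148.
Combined cut positions: 39, 76, 126, 148.
Linear molecule, 4 cuts → 5 fragments:
  1–39 → 39 bp
  40–76 → 37 bp
  77–126 → 50 bp
  127–148 → 22 bp
  149–160 → 12 bp
Sorted largest to smallest: 50, 39, 37, 22, 12 bp.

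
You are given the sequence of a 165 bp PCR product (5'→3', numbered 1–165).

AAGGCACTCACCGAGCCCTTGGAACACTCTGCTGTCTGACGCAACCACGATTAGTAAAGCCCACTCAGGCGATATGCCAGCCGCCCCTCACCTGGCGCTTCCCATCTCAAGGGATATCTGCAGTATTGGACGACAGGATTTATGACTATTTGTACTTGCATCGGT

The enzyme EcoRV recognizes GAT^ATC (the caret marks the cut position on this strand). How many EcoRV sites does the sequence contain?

GATATC occurs starting at position 113.
EcoRV cuts at 1 site.

1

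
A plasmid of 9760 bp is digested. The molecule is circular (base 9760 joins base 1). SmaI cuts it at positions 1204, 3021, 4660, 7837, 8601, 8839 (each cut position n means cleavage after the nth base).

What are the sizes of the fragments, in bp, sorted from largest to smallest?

3177, 2125, 1817, 1639, 764, 238 bp

Circular molecule, 6 cuts → 6 fragments:
  3021 − 1204 = 1817 bp
  4660 − 3021 = 1639 bp
  7837 − 4660 = 3177 bp
  8601 − 7837 = 764 bp
  8839 − 8601 = 238 bp
  wrap: 9760 − 8839 + 1204 = 2125 bp
Sorted largest to smallest: 3177, 2125, 1817, 1639, 764, 238 bp.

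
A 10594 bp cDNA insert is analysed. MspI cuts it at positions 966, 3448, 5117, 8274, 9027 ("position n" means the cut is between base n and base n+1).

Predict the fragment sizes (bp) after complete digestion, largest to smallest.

3157, 2482, 1669, 1567, 966, 753 bp

Linear molecule, 5 cuts → 6 fragments:
  966 − 0 = 966 bp
  3448 − 966 = 2482 bp
  5117 − 3448 = 1669 bp
  8274 − 5117 = 3157 bp
  9027 − 8274 = 753 bp
  10594 − 9027 = 1567 bp
Sorted largest to smallest: 3157, 2482, 1669, 1567, 966, 753 bp.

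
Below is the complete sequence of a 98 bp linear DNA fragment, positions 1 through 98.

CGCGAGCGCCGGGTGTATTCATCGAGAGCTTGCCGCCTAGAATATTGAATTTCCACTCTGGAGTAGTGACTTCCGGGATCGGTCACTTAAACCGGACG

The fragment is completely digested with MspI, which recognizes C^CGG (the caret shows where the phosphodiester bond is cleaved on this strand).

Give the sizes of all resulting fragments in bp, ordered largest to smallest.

64, 19, 9, 6 bp

MspI sites (CCGG) start at positions 9, 73, 92.
MspI cuts after the first base of each site, so after positions 9, 73, 92.
Linear molecule, 3 cuts → 4 fragments:
  1–9 → 9 bp
  10–73 → 64 bp
  74–92 → 19 bp
  93–98 → 6 bp
Sorted largest to smallest: 64, 19, 9, 6 bp.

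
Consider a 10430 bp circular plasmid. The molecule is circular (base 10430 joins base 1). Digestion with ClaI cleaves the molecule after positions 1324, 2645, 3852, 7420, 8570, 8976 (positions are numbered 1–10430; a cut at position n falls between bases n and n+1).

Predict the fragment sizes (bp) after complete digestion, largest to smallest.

Circular molecule, 6 cuts → 6 fragments:
  2645 − 1324 = 1321 bp
  3852 − 2645 = 1207 bp
  7420 − 3852 = 3568 bp
  8570 − 7420 = 1150 bp
  8976 − 8570 = 406 bp
  wrap: 10430 − 8976 + 1324 = 2778 bp
Sorted largest to smallest: 3568, 2778, 1321, 1207, 1150, 406 bp.

3568, 2778, 1321, 1207, 1150, 406 bp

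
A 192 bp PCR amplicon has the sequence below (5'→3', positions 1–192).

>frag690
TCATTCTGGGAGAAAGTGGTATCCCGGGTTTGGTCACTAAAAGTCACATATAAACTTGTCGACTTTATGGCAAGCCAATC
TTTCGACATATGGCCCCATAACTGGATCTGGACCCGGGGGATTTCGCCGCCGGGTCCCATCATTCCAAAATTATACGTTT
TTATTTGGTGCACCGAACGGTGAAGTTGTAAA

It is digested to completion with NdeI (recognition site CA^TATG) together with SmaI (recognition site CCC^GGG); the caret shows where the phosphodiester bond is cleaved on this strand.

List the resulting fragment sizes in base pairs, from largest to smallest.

The NdeI site (CATATG) starts at position 87.
NdeI cuts after base 2 of each site, so after position 88.
SmaI sites (CCCGGG) start at positions 23, 113.
SmaI cuts after base 3 of each site, so after positions 25, 115.
Combined cut positions: 25, 88, 115.
Linear molecule, 3 cuts → 4 fragments:
  1–25 → 25 bp
  26–88 → 63 bp
  89–115 → 27 bp
  116–192 → 77 bp
Sorted largest to smallest: 77, 63, 27, 25 bp.

77, 63, 27, 25 bp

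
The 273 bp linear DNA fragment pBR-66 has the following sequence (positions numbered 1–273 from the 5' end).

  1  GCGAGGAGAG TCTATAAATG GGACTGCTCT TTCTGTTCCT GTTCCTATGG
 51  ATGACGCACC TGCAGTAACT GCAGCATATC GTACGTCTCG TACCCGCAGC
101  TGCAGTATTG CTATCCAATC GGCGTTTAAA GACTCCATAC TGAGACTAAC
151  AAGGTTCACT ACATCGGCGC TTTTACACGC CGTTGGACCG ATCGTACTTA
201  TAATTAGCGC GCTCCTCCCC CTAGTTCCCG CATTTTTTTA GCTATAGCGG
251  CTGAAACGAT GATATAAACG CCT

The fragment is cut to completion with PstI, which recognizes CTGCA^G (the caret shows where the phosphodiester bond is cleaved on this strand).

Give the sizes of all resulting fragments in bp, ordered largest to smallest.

169, 64, 31, 9 bp

PstI sites (CTGCAG) start at positions 60, 69, 100.
PstI cuts after base 5 of each site (before the last base), so after positions 64, 73, 104.
Linear molecule, 3 cuts → 4 fragments:
  1–64 → 64 bp
  65–73 → 9 bp
  74–104 → 31 bp
  105–273 → 169 bp
Sorted largest to smallest: 169, 64, 31, 9 bp.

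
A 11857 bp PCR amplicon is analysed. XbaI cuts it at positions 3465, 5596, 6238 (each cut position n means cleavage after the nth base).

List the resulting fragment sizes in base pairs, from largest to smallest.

Linear molecule, 3 cuts → 4 fragments:
  3465 − 0 = 3465 bp
  5596 − 3465 = 2131 bp
  6238 − 5596 = 642 bp
  11857 − 6238 = 5619 bp
Sorted largest to smallest: 5619, 3465, 2131, 642 bp.

5619, 3465, 2131, 642 bp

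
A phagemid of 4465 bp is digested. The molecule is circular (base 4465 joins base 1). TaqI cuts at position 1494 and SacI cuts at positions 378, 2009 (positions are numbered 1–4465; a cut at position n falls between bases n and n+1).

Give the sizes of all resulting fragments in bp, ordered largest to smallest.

Combined cut positions (sorted): 378, 1494, 2009.
Circular molecule, 3 cuts → 3 fragments:
  1494 − 378 = 1116 bp
  2009 − 1494 = 515 bp
  wrap: 4465 − 2009 + 378 = 2834 bp
Sorted largest to smallest: 2834, 1116, 515 bp.

2834, 1116, 515 bp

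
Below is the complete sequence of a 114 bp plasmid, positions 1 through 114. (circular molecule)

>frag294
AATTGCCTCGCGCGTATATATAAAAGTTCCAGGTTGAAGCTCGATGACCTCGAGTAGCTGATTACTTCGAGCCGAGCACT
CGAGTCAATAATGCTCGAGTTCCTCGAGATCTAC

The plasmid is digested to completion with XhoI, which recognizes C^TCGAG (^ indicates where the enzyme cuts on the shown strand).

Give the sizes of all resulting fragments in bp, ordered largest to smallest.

60, 30, 15, 9 bp

XhoI sites (CTCGAG) start at positions 49, 79, 94, 103.
XhoI cuts after the first base of each site, so after positions 49, 79, 94, 103.
Circular molecule, 4 cuts → 4 fragments:
  50–79 → 30 bp
  80–94 → 15 bp
  95–103 → 9 bp
  104–114 then 1–49 → 11 + 49 = 60 bp
Sorted largest to smallest: 60, 30, 15, 9 bp.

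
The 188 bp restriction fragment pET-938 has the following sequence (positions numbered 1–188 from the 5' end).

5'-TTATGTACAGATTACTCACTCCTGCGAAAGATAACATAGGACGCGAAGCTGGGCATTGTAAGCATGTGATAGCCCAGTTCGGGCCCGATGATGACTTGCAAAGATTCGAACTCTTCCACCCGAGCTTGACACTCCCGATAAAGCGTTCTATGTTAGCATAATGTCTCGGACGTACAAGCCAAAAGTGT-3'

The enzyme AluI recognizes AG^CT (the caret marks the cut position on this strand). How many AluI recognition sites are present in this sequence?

2

AGCT occurs starting at positions 47, 123.
AluI cuts at 2 sites.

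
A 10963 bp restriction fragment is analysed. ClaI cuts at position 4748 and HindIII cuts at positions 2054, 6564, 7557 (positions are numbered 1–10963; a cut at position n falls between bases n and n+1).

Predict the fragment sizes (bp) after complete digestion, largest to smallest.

3406, 2694, 2054, 1816, 993 bp

Combined cut positions (sorted): 2054, 4748, 6564, 7557.
Linear molecule, 4 cuts → 5 fragments:
  2054 − 0 = 2054 bp
  4748 − 2054 = 2694 bp
  6564 − 4748 = 1816 bp
  7557 − 6564 = 993 bp
  10963 − 7557 = 3406 bp
Sorted largest to smallest: 3406, 2694, 2054, 1816, 993 bp.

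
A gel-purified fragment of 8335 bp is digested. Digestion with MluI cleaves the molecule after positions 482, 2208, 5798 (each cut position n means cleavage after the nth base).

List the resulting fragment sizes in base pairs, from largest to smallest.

Linear molecule, 3 cuts → 4 fragments:
  482 − 0 = 482 bp
  2208 − 482 = 1726 bp
  5798 − 2208 = 3590 bp
  8335 − 5798 = 2537 bp
Sorted largest to smallest: 3590, 2537, 1726, 482 bp.

3590, 2537, 1726, 482 bp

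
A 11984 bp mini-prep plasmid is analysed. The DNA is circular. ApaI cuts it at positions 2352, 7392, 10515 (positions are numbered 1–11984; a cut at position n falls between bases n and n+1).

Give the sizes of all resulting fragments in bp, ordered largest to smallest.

5040, 3821, 3123 bp

Circular molecule, 3 cuts → 3 fragments:
  7392 − 2352 = 5040 bp
  10515 − 7392 = 3123 bp
  wrap: 11984 − 10515 + 2352 = 3821 bp
Sorted largest to smallest: 5040, 3821, 3123 bp.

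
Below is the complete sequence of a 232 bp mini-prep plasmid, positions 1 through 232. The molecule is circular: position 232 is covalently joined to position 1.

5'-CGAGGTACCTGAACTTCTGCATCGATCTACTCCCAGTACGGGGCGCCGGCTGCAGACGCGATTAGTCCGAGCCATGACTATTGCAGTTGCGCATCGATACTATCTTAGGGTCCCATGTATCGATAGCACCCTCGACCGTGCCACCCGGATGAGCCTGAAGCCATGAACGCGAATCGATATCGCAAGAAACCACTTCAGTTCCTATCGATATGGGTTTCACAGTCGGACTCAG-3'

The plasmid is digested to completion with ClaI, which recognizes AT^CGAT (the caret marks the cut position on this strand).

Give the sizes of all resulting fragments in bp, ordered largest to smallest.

ClaI sites (ATCGAT) start at positions 21, 93, 119, 173, 204.
ClaI cuts after base 2 of each site, so after positions 22, 94, 120, 174, 205.
Circular molecule, 5 cuts → 5 fragments:
  23–94 → 72 bp
  95–120 → 26 bp
  121–174 → 54 bp
  175–205 → 31 bp
  206–232 then 1–22 → 27 + 22 = 49 bp
Sorted largest to smallest: 72, 54, 49, 31, 26 bp.

72, 54, 49, 31, 26 bp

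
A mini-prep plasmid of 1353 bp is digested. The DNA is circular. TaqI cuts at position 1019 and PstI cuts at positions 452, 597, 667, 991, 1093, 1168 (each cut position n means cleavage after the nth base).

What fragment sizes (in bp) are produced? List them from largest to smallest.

637, 324, 145, 75, 74, 70, 28 bp

Combined cut positions (sorted): 452, 597, 667, 991, 1019, 1093, 1168.
Circular molecule, 7 cuts → 7 fragments:
  597 − 452 = 145 bp
  667 − 597 = 70 bp
  991 − 667 = 324 bp
  1019 − 991 = 28 bp
  1093 − 1019 = 74 bp
  1168 − 1093 = 75 bp
  wrap: 1353 − 1168 + 452 = 637 bp
Sorted largest to smallest: 637, 324, 145, 75, 74, 70, 28 bp.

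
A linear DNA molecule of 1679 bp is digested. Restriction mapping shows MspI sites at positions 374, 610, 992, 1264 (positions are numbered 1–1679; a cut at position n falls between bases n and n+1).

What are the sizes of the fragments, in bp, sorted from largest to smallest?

Linear molecule, 4 cuts → 5 fragments:
  374 − 0 = 374 bp
  610 − 374 = 236 bp
  992 − 610 = 382 bp
  1264 − 992 = 272 bp
  1679 − 1264 = 415 bp
Sorted largest to smallest: 415, 382, 374, 272, 236 bp.

415, 382, 374, 272, 236 bp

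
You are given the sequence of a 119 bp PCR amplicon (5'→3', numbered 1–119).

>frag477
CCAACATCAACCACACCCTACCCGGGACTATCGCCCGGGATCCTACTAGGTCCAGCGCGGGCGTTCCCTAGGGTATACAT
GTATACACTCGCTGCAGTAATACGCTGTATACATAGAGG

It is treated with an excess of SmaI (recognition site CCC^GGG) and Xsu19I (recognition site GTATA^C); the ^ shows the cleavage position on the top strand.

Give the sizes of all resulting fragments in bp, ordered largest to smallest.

41, 26, 23, 13, 8, 8 bp

SmaI sites (CCCGGG) start at positions 21, 34.
SmaI cuts after base 3 of each site, so after positions 23, 36.
Xsu19I sites (GTATAC) start at positions 73, 81, 107.
Xsu19I cuts after base 5 of each site (before the last base), so after positions 77, 85, 111.
Combined cut positions: 23, 36, 77, 85, 111.
Linear molecule, 5 cuts → 6 fragments:
  1–23 → 23 bp
  24–36 → 13 bp
  37–77 → 41 bp
  78–85 → 8 bp
  86–111 → 26 bp
  112–119 → 8 bp
Sorted largest to smallest: 41, 26, 23, 13, 8, 8 bp.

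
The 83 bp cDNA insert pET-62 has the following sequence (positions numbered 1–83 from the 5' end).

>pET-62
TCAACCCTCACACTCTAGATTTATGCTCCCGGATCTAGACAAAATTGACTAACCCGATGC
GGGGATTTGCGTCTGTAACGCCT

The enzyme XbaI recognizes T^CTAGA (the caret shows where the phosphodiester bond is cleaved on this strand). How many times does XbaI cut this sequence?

2

TCTAGA occurs starting at positions 14, 34.
XbaI cuts at 2 sites.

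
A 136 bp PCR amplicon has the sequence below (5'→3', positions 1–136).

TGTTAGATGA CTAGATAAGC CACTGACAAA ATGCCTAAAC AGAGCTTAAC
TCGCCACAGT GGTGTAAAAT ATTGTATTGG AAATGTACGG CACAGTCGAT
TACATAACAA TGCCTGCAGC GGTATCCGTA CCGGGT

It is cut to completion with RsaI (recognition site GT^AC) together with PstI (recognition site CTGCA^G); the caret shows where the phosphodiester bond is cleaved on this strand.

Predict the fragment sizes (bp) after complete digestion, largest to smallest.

RsaI sites (GTAC) start at positions 85, 128.
RsaI cuts after base 2 of each site, so after positions 86, 129.
The PstI site (CTGCAG) starts at position 114.
PstI cuts after base 5 of each site (before the last base), so after position 118.
Combined cut positions: 86, 118, 129.
Linear molecule, 3 cuts → 4 fragments:
  1–86 → 86 bp
  87–118 → 32 bp
  119–129 → 11 bp
  130–136 → 7 bp
Sorted largest to smallest: 86, 32, 11, 7 bp.

86, 32, 11, 7 bp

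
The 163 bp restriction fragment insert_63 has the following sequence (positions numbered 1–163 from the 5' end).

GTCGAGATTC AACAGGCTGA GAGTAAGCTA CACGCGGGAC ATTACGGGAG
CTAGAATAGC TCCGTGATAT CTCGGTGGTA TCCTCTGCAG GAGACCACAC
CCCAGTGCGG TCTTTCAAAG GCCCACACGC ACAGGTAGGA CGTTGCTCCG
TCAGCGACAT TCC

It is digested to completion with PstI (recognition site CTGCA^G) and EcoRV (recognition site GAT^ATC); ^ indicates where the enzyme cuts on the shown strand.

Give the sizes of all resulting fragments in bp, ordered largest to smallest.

74, 68, 21 bp

The PstI site (CTGCAG) starts at position 85.
PstI cuts after base 5 of each site (before the last base), so after position 89.
The EcoRV site (GATATC) starts at position 66.
EcoRV cuts after base 3 of each site, so after position 68.
Combined cut positions: 68, 89.
Linear molecule, 2 cuts → 3 fragments:
  1–68 → 68 bp
  69–89 → 21 bp
  90–163 → 74 bp
Sorted largest to smallest: 74, 68, 21 bp.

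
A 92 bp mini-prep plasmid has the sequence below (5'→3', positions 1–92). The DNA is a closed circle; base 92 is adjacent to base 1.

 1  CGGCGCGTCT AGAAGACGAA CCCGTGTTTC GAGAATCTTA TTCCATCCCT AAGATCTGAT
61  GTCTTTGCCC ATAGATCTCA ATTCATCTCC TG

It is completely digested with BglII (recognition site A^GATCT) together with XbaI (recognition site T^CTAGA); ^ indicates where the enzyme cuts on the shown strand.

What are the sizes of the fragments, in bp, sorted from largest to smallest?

BglII sites (AGATCT) start at positions 52, 73.
BglII cuts after the first base of each site, so after positions 52, 73.
The XbaI site (TCTAGA) starts at position 8.
XbaI cuts after the first base of each site, so after position 8.
Combined cut positions: 8, 52, 73.
Circular molecule, 3 cuts → 3 fragments:
  9–52 → 44 bp
  53–73 → 21 bp
  74–92 then 1–8 → 19 + 8 = 27 bp
Sorted largest to smallest: 44, 27, 21 bp.

44, 27, 21 bp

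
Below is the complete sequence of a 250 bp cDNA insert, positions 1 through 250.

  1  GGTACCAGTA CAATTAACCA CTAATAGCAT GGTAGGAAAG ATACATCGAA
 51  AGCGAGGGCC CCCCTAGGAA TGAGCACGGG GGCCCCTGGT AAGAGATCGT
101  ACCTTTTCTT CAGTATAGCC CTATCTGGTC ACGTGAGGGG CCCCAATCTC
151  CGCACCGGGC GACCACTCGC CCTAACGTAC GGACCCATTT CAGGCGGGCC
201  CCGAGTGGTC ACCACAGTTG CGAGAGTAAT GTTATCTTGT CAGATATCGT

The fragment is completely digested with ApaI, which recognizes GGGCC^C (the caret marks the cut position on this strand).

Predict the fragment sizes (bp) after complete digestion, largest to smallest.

ApaI sites (GGGCCC) start at positions 56, 80, 138, 196.
ApaI cuts after base 5 of each site (before the last base), so after positions 60, 84, 142, 200.
Linear molecule, 4 cuts → 5 fragments:
  1–60 → 60 bp
  61–84 → 24 bp
  85–142 → 58 bp
  143–200 → 58 bp
  201–250 → 50 bp
Sorted largest to smallest: 60, 58, 58, 50, 24 bp.

60, 58, 58, 50, 24 bp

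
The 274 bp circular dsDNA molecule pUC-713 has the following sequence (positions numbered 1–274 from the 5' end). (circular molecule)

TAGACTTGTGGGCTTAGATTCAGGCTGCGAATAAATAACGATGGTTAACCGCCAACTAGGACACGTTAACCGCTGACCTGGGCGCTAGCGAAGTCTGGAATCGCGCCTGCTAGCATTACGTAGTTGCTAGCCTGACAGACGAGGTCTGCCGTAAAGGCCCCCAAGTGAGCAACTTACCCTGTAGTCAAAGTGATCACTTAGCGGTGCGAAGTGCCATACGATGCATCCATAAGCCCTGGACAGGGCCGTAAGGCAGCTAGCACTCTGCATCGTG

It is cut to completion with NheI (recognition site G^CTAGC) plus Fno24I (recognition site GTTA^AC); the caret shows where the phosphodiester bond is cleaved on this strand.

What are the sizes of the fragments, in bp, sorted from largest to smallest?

NheI sites (GCTAGC) start at positions 84, 109, 126, 256.
NheI cuts after the first base of each site, so after positions 84, 109, 126, 256.
Fno24I sites (GTTAAC) start at positions 44, 65.
Fno24I cuts after base 4 of each site, so after positions 47, 68.
Combined cut positions: 47, 68, 84, 109, 126, 256.
Circular molecule, 6 cuts → 6 fragments:
  48–68 → 21 bp
  69–84 → 16 bp
  85–109 → 25 bp
  110–126 → 17 bp
  127–256 → 130 bp
  257–274 then 1–47 → 18 + 47 = 65 bp
Sorted largest to smallest: 130, 65, 25, 21, 17, 16 bp.

130, 65, 25, 21, 17, 16 bp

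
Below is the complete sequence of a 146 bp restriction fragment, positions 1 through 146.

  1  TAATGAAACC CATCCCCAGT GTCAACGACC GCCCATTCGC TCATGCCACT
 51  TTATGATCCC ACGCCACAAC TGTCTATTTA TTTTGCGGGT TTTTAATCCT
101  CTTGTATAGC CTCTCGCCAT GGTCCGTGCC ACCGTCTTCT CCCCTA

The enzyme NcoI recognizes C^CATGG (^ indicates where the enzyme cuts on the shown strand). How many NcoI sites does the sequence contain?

1

CCATGG occurs starting at position 117.
NcoI cuts at 1 site.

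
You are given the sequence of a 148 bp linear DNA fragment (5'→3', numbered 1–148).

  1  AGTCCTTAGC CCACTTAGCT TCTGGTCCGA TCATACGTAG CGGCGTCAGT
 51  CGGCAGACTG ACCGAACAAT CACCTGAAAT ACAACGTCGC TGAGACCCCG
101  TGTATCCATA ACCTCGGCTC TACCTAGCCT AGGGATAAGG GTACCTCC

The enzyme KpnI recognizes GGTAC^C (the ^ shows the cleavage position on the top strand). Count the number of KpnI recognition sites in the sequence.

1

GGTACC occurs starting at position 140.
KpnI cuts at 1 site.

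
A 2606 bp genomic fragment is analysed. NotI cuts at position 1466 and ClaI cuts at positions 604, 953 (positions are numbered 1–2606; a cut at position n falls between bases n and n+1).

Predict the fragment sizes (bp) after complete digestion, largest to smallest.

1140, 604, 513, 349 bp

Combined cut positions (sorted): 604, 953, 1466.
Linear molecule, 3 cuts → 4 fragments:
  604 − 0 = 604 bp
  953 − 604 = 349 bp
  1466 − 953 = 513 bp
  2606 − 1466 = 1140 bp
Sorted largest to smallest: 1140, 604, 513, 349 bp.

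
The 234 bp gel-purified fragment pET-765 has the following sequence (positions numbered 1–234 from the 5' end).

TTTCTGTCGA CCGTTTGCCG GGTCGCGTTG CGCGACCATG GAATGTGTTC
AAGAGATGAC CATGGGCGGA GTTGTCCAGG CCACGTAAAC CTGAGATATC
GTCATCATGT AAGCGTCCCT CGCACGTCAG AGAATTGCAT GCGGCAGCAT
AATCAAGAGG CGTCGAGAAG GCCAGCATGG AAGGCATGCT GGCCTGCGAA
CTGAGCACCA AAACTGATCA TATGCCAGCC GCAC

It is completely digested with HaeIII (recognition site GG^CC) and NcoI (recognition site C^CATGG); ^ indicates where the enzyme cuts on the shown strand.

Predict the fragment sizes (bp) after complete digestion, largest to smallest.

91, 42, 36, 24, 21, 20 bp

HaeIII sites (GGCC) start at positions 79, 170, 191.
HaeIII cuts after base 2 of each site, so after positions 80, 171, 192.
NcoI sites (CCATGG) start at positions 36, 60.
NcoI cuts after the first base of each site, so after positions 36, 60.
Combined cut positions: 36, 60, 80, 171, 192.
Linear molecule, 5 cuts → 6 fragments:
  1–36 → 36 bp
  37–60 → 24 bp
  61–80 → 20 bp
  81–171 → 91 bp
  172–192 → 21 bp
  193–234 → 42 bp
Sorted largest to smallest: 91, 42, 36, 24, 21, 20 bp.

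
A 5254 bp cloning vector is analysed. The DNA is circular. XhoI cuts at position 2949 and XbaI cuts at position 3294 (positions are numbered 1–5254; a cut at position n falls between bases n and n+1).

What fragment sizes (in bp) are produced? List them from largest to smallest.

Combined cut positions (sorted): 2949, 3294.
Circular molecule, 2 cuts → 2 fragments:
  3294 − 2949 = 345 bp
  wrap: 5254 − 3294 + 2949 = 4909 bp
Sorted largest to smallest: 4909, 345 bp.

4909, 345 bp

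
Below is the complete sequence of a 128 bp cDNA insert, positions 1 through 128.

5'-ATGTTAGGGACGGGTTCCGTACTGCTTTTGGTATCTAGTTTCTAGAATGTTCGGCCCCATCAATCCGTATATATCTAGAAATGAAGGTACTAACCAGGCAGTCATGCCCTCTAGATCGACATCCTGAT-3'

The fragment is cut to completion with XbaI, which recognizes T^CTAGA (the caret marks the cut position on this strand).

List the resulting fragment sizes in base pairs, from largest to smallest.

41, 36, 33, 18 bp

XbaI sites (TCTAGA) start at positions 41, 74, 110.
XbaI cuts after the first base of each site, so after positions 41, 74, 110.
Linear molecule, 3 cuts → 4 fragments:
  1–41 → 41 bp
  42–74 → 33 bp
  75–110 → 36 bp
  111–128 → 18 bp
Sorted largest to smallest: 41, 36, 33, 18 bp.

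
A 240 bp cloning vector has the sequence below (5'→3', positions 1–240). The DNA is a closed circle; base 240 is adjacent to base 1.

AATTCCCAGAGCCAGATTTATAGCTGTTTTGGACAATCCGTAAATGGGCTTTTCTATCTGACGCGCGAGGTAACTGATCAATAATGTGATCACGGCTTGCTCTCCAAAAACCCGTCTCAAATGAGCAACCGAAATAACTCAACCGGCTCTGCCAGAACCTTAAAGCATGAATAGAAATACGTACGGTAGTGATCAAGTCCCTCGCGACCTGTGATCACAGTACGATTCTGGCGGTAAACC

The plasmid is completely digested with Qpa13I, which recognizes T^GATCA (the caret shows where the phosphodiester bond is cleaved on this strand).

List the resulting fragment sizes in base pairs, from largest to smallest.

Qpa13I sites (TGATCA) start at positions 75, 87, 190, 212.
Qpa13I cuts after the first base of each site, so after positions 75, 87, 190, 212.
Circular molecule, 4 cuts → 4 fragments:
  76–87 → 12 bp
  88–190 → 103 bp
  191–212 → 22 bp
  213–240 then 1–75 → 28 + 75 = 103 bp
Sorted largest to smallest: 103, 103, 22, 12 bp.

103, 103, 22, 12 bp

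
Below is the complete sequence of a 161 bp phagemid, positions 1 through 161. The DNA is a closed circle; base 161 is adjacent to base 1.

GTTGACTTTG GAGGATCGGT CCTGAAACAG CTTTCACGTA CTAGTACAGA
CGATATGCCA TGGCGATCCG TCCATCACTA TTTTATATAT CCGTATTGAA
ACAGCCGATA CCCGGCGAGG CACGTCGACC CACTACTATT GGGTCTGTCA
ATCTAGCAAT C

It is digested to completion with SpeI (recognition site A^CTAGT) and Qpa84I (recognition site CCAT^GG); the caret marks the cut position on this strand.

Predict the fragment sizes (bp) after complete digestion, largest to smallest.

140, 21 bp

The SpeI site (ACTAGT) starts at position 40.
SpeI cuts after the first base of each site, so after position 40.
The Qpa84I site (CCATGG) starts at position 58.
Qpa84I cuts after base 4 of each site, so after position 61.
Combined cut positions: 40, 61.
Circular molecule, 2 cuts → 2 fragments:
  41–61 → 21 bp
  62–161 then 1–40 → 100 + 40 = 140 bp
Sorted largest to smallest: 140, 21 bp.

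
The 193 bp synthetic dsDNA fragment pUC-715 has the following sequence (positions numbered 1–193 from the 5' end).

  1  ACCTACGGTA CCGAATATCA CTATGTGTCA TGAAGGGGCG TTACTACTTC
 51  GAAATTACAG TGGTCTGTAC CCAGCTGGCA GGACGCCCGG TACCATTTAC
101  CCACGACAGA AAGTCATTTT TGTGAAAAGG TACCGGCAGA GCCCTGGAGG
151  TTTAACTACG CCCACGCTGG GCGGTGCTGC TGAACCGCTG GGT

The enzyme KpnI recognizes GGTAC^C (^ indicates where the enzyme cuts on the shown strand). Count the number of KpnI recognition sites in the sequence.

3

GGTACC occurs starting at positions 7, 89, 129.
KpnI cuts at 3 sites.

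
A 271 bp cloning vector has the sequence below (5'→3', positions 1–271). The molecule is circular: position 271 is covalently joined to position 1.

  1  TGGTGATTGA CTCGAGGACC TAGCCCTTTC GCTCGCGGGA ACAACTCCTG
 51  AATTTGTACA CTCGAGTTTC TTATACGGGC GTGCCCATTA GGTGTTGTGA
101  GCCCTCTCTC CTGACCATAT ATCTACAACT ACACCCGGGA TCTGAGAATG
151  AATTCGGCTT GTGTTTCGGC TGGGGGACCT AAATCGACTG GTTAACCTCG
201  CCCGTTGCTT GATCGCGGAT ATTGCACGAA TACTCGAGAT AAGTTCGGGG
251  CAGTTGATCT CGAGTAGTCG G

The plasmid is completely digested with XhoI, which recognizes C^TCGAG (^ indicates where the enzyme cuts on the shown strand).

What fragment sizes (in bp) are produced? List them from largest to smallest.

172, 50, 26, 23 bp

XhoI sites (CTCGAG) start at positions 11, 61, 233, 259.
XhoI cuts after the first base of each site, so after positions 11, 61, 233, 259.
Circular molecule, 4 cuts → 4 fragments:
  12–61 → 50 bp
  62–233 → 172 bp
  234–259 → 26 bp
  260–271 then 1–11 → 12 + 11 = 23 bp
Sorted largest to smallest: 172, 50, 26, 23 bp.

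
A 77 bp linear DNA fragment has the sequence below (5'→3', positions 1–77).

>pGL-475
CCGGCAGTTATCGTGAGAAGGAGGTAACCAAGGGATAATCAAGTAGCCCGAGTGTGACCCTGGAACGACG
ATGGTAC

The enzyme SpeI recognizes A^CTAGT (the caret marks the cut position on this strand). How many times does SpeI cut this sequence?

0

No occurrence of ACTAGT is present in the sequence.
SpeI does not cut: 0 sites.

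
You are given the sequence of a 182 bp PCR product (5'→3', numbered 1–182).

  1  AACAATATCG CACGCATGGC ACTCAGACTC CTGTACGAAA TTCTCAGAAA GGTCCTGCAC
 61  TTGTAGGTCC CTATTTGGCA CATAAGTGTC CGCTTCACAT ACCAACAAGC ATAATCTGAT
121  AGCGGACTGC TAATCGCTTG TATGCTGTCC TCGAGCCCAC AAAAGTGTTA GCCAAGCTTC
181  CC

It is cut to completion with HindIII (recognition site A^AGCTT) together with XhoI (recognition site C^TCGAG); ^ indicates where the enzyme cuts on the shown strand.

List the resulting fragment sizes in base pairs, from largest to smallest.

150, 24, 8 bp

The HindIII site (AAGCTT) starts at position 174.
HindIII cuts after the first base of each site, so after position 174.
The XhoI site (CTCGAG) starts at position 150.
XhoI cuts after the first base of each site, so after position 150.
Combined cut positions: 150, 174.
Linear molecule, 2 cuts → 3 fragments:
  1–150 → 150 bp
  151–174 → 24 bp
  175–182 → 8 bp
Sorted largest to smallest: 150, 24, 8 bp.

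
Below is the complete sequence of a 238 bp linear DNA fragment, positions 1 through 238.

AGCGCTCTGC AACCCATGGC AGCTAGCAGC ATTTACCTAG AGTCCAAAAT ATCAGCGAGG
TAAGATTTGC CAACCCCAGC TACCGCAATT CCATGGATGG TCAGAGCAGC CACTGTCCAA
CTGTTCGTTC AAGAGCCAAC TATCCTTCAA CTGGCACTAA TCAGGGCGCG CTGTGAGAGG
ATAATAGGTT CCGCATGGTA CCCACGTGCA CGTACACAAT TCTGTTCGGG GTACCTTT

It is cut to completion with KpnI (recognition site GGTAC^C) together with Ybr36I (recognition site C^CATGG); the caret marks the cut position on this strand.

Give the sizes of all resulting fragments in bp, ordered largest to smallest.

KpnI sites (GGTACC) start at positions 197, 230.
KpnI cuts after base 5 of each site (before the last base), so after positions 201, 234.
Ybr36I sites (CCATGG) start at positions 14, 91.
Ybr36I cuts after the first base of each site, so after positions 14, 91.
Combined cut positions: 14, 91, 201, 234.
Linear molecule, 4 cuts → 5 fragments:
  1–14 → 14 bp
  15–91 → 77 bp
  92–201 → 110 bp
  202–234 → 33 bp
  235–238 → 4 bp
Sorted largest to smallest: 110, 77, 33, 14, 4 bp.

110, 77, 33, 14, 4 bp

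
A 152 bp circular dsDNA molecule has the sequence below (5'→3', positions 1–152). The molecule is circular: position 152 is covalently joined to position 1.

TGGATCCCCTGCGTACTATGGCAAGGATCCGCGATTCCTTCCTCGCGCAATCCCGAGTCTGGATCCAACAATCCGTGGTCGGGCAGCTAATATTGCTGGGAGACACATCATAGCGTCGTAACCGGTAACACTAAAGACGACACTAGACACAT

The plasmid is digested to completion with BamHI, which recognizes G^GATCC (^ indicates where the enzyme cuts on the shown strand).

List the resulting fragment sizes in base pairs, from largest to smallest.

93, 36, 23 bp

BamHI sites (GGATCC) start at positions 2, 25, 61.
BamHI cuts after the first base of each site, so after positions 2, 25, 61.
Circular molecule, 3 cuts → 3 fragments:
  3–25 → 23 bp
  26–61 → 36 bp
  62–152 then 1–2 → 91 + 2 = 93 bp
Sorted largest to smallest: 93, 36, 23 bp.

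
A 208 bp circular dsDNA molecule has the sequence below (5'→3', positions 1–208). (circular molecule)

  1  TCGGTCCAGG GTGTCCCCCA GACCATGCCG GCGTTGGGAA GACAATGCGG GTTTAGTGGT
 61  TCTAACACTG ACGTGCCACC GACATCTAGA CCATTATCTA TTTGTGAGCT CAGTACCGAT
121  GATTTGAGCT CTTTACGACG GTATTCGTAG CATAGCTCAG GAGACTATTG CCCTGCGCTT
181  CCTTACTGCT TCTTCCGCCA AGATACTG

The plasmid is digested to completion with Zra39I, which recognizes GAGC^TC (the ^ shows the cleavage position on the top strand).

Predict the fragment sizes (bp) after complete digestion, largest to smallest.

188, 20 bp

Zra39I sites (GAGCTC) start at positions 106, 126.
Zra39I cuts after base 4 of each site, so after positions 109, 129.
Circular molecule, 2 cuts → 2 fragments:
  110–129 → 20 bp
  130–208 then 1–109 → 79 + 109 = 188 bp
Sorted largest to smallest: 188, 20 bp.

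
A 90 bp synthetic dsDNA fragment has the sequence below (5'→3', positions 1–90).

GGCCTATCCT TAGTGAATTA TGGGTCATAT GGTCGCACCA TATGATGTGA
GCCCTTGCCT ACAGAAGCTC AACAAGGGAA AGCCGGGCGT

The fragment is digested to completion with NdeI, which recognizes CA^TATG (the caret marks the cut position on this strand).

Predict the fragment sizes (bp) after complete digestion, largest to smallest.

NdeI sites (CATATG) start at positions 26, 39.
NdeI cuts after base 2 of each site, so after positions 27, 40.
Linear molecule, 2 cuts → 3 fragments:
  1–27 → 27 bp
  28–40 → 13 bp
  41–90 → 50 bp
Sorted largest to smallest: 50, 27, 13 bp.

50, 27, 13 bp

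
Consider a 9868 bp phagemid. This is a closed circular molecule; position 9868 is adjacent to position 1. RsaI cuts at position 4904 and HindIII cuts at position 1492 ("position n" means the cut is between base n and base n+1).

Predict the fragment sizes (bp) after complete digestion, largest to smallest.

6456, 3412 bp

Combined cut positions (sorted): 1492, 4904.
Circular molecule, 2 cuts → 2 fragments:
  4904 − 1492 = 3412 bp
  wrap: 9868 − 4904 + 1492 = 6456 bp
Sorted largest to smallest: 6456, 3412 bp.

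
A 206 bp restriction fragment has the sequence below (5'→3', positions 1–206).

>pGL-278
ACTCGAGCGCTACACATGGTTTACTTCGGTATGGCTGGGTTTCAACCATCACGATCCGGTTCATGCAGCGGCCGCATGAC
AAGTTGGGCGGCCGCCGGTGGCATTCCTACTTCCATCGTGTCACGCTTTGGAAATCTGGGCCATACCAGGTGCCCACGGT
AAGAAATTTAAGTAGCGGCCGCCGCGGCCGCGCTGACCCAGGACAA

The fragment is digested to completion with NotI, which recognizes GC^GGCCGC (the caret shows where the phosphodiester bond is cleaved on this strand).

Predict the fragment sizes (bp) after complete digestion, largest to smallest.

87, 69, 21, 20, 9 bp

NotI sites (GCGGCCGC) start at positions 68, 88, 175, 184.
NotI cuts after base 2 of each site, so after positions 69, 89, 176, 185.
Linear molecule, 4 cuts → 5 fragments:
  1–69 → 69 bp
  70–89 → 20 bp
  90–176 → 87 bp
  177–185 → 9 bp
  186–206 → 21 bp
Sorted largest to smallest: 87, 69, 21, 20, 9 bp.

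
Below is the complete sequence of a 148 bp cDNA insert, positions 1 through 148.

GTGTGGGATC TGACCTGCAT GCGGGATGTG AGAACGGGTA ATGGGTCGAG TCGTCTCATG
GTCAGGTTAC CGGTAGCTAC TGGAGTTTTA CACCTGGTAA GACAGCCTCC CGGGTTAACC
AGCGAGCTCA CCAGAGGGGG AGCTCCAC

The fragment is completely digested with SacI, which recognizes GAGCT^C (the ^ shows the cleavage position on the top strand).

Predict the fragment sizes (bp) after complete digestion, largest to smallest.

128, 16, 4 bp

SacI sites (GAGCTC) start at positions 124, 140.
SacI cuts after base 5 of each site (before the last base), so after positions 128, 144.
Linear molecule, 2 cuts → 3 fragments:
  1–128 → 128 bp
  129–144 → 16 bp
  145–148 → 4 bp
Sorted largest to smallest: 128, 16, 4 bp.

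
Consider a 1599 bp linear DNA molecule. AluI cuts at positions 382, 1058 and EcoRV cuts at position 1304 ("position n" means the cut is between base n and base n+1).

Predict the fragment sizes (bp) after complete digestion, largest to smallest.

Combined cut positions (sorted): 382, 1058, 1304.
Linear molecule, 3 cuts → 4 fragments:
  382 − 0 = 382 bp
  1058 − 382 = 676 bp
  1304 − 1058 = 246 bp
  1599 − 1304 = 295 bp
Sorted largest to smallest: 676, 382, 295, 246 bp.

676, 382, 295, 246 bp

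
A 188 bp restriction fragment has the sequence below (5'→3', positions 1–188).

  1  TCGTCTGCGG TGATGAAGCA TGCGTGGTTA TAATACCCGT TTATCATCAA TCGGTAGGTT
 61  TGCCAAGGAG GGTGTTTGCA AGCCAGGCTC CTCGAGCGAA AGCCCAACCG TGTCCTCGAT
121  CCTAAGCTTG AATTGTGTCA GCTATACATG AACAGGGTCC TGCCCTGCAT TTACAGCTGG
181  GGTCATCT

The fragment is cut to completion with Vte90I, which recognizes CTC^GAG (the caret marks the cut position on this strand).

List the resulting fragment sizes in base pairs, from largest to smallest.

95, 93 bp

The Vte90I site (CTCGAG) starts at position 91.
Vte90I cuts after base 3 of each site, so after position 93.
Linear molecule, 1 cut → 2 fragments:
  1–93 → 93 bp
  94–188 → 95 bp
Sorted largest to smallest: 95, 93 bp.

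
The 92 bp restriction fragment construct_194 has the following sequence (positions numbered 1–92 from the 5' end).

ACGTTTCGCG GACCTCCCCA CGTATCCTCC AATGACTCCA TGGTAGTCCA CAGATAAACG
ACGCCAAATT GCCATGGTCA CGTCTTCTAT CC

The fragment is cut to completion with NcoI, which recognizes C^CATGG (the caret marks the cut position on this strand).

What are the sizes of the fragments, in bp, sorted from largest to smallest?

NcoI sites (CCATGG) start at positions 38, 72.
NcoI cuts after the first base of each site, so after positions 38, 72.
Linear molecule, 2 cuts → 3 fragments:
  1–38 → 38 bp
  39–72 → 34 bp
  73–92 → 20 bp
Sorted largest to smallest: 38, 34, 20 bp.

38, 34, 20 bp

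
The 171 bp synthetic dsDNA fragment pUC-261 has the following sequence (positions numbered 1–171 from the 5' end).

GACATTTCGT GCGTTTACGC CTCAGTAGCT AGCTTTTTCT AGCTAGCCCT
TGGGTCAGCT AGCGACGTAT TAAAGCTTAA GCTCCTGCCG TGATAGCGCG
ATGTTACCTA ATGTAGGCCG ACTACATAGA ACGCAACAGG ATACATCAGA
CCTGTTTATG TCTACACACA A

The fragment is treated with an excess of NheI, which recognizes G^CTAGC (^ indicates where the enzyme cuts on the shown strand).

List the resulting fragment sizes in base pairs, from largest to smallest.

113, 28, 16, 14 bp

NheI sites (GCTAGC) start at positions 28, 42, 58.
NheI cuts after the first base of each site, so after positions 28, 42, 58.
Linear molecule, 3 cuts → 4 fragments:
  1–28 → 28 bp
  29–42 → 14 bp
  43–58 → 16 bp
  59–171 → 113 bp
Sorted largest to smallest: 113, 28, 16, 14 bp.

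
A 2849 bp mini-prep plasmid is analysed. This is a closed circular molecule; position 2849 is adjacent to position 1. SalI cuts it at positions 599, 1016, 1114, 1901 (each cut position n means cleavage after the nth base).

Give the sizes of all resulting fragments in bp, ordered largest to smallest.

1547, 787, 417, 98 bp

Circular molecule, 4 cuts → 4 fragments:
  1016 − 599 = 417 bp
  1114 − 1016 = 98 bp
  1901 − 1114 = 787 bp
  wrap: 2849 − 1901 + 599 = 1547 bp
Sorted largest to smallest: 1547, 787, 417, 98 bp.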